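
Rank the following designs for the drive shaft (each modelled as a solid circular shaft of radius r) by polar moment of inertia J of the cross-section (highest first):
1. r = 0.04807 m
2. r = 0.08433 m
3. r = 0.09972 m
Model: a solid circular shaft of radius r, so J = (π·r^4) / 2 (SI units).
  Case 1: J = (π × 0.04807^4) / 2 = 8.387 × 10⁻⁶ m⁴
  Case 2: J = (π × 0.08433^4) / 2 = 7.944 × 10⁻⁵ m⁴
  Case 3: J = (π × 0.09972^4) / 2 = 0.0001553 m⁴
Ordering: 0.0001553 m⁴ (case 3) > 7.944 × 10⁻⁵ m⁴ (case 2) > 8.387 × 10⁻⁶ m⁴ (case 1)
Final answer: 3, 2, 1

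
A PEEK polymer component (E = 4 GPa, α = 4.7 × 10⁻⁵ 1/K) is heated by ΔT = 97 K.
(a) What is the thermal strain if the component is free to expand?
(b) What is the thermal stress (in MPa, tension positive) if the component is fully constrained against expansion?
(a) Free thermal strain ε_th = α·ΔT = (4.7 × 10⁻⁵) × 97 = 0.004559
(b) Fully constrained, the expansion is suppressed, so σ = -E·α·ΔT. Convert E = 4 GPa = 4 × 10⁹ Pa.
  σ = -(4 × 10⁹) × (4.7 × 10⁻⁵) × 97 = -1.824 × 10⁷ Pa = -18.24 MPa (compressive)
Final answer: (a) ε_th = 0.004559, (b) σ = -18.24 MPa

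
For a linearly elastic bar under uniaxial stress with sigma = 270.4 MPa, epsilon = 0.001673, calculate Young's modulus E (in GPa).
Model: a linearly elastic bar under uniaxial stress, so epsilon = sigma / E.
Solve for E: E = sigma / epsilon.
Convert to SI units:
  sigma = 270.4 MPa = 2.704 × 10⁸ Pa
Substitute:
  E = (2.704 × 10⁸) / 0.001673
  E = 1.616 × 10¹¹ Pa
Convert: E = 1.616 × 10¹¹ Pa = 161.6 GPa
Final answer: E = 161.6 GPa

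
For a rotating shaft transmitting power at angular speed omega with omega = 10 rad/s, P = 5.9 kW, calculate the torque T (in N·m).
Model: a rotating shaft transmitting power at angular speed omega, so P = T·omega.
Solve for T: T = P / omega.
Convert to SI units:
  P = 5.9 kW = 5900 W
Substitute:
  T = 5900 / 10
  T = 590 N·m
Final answer: T = 590 N·m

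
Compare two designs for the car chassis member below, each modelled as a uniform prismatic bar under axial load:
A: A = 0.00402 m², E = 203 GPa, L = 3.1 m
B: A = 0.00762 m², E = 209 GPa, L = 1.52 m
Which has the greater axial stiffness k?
Model: a uniform prismatic bar under axial load, so k = (A·E) / L (SI units).
  A: k = (0.00402 × (2.03 × 10¹¹)) / 3.1 = 2.632 × 10⁸ N/m = 263.2 MN/m
  B: k = (0.00762 × (2.09 × 10¹¹)) / 1.52 = 1.048 × 10⁹ N/m = 1048 MN/m
1048 MN/m > 263.2 MN/m, so B is larger.
Final answer: B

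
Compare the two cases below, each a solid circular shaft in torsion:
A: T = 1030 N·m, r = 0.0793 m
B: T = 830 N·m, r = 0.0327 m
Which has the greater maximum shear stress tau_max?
Model: a solid circular shaft in torsion, so tau_max = (2·T) / (π·r^3) (SI units).
  A: tau_max = (2 × 1030) / (π × 0.0793^3) = 1.315 × 10⁶ Pa = 1.315 MPa
  B: tau_max = (2 × 830) / (π × 0.0327^3) = 1.511 × 10⁷ Pa = 15.11 MPa
15.11 MPa > 1.315 MPa, so B is larger.
Final answer: B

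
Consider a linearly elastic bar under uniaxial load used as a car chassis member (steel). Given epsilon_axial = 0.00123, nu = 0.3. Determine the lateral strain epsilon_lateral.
Model: a linearly elastic bar under uniaxial load, so epsilon_lateral = -nu·epsilon_axial.
Substitute:
  epsilon_lateral = -(0.3 × 0.00123)
  epsilon_lateral = -0.000369
Final answer: epsilon_lateral = -0.000369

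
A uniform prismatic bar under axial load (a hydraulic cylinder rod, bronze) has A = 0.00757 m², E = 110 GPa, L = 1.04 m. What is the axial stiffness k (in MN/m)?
Model: a uniform prismatic bar under axial load, so k = (A·E) / L.
Convert to SI units:
  E = 110 GPa = 1.1 × 10¹¹ Pa
Substitute:
  k = (0.00757 × (1.1 × 10¹¹)) / 1.04
  k = 8.007 × 10⁸ N/m
Convert: k = 8.007 × 10⁸ N/m = 800.7 MN/m
Final answer: k = 800.7 MN/m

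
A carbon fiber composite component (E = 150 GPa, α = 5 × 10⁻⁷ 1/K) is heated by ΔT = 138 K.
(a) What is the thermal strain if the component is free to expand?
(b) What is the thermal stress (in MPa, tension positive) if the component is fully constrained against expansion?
(a) Free thermal strain ε_th = α·ΔT = (5 × 10⁻⁷) × 138 = 6.9 × 10⁻⁵
(b) Fully constrained, the expansion is suppressed, so σ = -E·α·ΔT. Convert E = 150 GPa = 1.5 × 10¹¹ Pa.
  σ = -(1.5 × 10¹¹) × (5 × 10⁻⁷) × 138 = -1.035 × 10⁷ Pa = -10.35 MPa (compressive)
Final answer: (a) ε_th = 6.9 × 10⁻⁵, (b) σ = -10.35 MPa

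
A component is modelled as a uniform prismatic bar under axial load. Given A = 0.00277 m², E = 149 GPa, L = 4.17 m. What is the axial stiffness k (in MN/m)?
Model: a uniform prismatic bar under axial load, so k = (A·E) / L.
Convert to SI units:
  E = 149 GPa = 1.49 × 10¹¹ Pa
Substitute:
  k = (0.00277 × (1.49 × 10¹¹)) / 4.17
  k = 9.898 × 10⁷ N/m
Convert: k = 9.898 × 10⁷ N/m = 98.98 MN/m
Final answer: k = 98.98 MN/m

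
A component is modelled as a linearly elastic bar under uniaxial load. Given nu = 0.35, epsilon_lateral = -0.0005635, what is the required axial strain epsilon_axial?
Model: a linearly elastic bar under uniaxial load, so epsilon_lateral = -nu·epsilon_axial.
Solve for epsilon_axial: epsilon_axial = -epsilon_lateral / nu.
Substitute:
  epsilon_axial = -(-0.0005635) / 0.35
  epsilon_axial = 0.00161
Final answer: epsilon_axial = 0.00161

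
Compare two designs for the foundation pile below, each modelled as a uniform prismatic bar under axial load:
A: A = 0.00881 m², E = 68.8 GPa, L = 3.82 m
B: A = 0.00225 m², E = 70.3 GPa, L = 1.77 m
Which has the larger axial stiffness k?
Model: a uniform prismatic bar under axial load, so k = (A·E) / L (SI units).
  A: k = (0.00881 × (6.88 × 10¹⁰)) / 3.82 = 1.587 × 10⁸ N/m = 158.7 MN/m
  B: k = (0.00225 × (7.03 × 10¹⁰)) / 1.77 = 8.936 × 10⁷ N/m = 89.36 MN/m
158.7 MN/m > 89.36 MN/m, so A is larger.
Final answer: A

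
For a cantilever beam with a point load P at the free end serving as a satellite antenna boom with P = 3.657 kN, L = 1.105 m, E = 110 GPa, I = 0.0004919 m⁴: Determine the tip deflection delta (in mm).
Model: a cantilever beam with a point load P at the free end, so delta = (P·L^3) / (3·E·I).
Convert to SI units:
  P = 3.657 kN = 3657 N
  E = 110 GPa = 1.1 × 10¹¹ Pa
Substitute:
  delta = (3657 × 1.105^3) / (3 × (1.1 × 10¹¹) × 0.0004919)
  delta = 3.04 × 10⁻⁵ m
Convert: delta = 3.04 × 10⁻⁵ m = 0.0304 mm
Final answer: delta = 0.0304 mm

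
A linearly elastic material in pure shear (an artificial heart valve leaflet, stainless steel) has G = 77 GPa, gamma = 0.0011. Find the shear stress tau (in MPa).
Model: a linearly elastic material in pure shear, so tau = G·gamma.
Convert to SI units:
  G = 77 GPa = 7.7 × 10¹⁰ Pa
Substitute:
  tau = (7.7 × 10¹⁰) × 0.0011
  tau = 8.47 × 10⁷ Pa
Convert: tau = 8.47 × 10⁷ Pa = 84.7 MPa
Final answer: tau = 84.7 MPa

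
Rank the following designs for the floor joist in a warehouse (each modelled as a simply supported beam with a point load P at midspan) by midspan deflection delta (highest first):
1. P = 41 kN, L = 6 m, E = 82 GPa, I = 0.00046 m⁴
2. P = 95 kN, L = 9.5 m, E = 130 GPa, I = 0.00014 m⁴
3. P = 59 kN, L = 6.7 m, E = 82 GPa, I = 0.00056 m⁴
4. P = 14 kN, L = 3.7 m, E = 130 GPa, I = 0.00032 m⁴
Model: a simply supported beam with a point load P at midspan, so delta = (P·L^3) / (48·E·I) (SI units).
  Case 1: delta = (41000 × 6^3) / (48 × (8.2 × 10¹⁰) × 0.00046) = 0.004891 m = 4.891 mm
  Case 2: delta = (95000 × 9.5^3) / (48 × (1.3 × 10¹¹) × 0.00014) = 0.09324 m = 93.24 mm
  Case 3: delta = (59000 × 6.7^3) / (48 × (8.2 × 10¹⁰) × 0.00056) = 0.008051 m = 8.051 mm
  Case 4: delta = (14000 × 3.7^3) / (48 × (1.3 × 10¹¹) × 0.00032) = 0.0003551 m = 0.3551 mm
Ordering: 93.24 mm (case 2) > 8.051 mm (case 3) > 4.891 mm (case 1) > 0.3551 mm (case 4)
Final answer: 2, 3, 1, 4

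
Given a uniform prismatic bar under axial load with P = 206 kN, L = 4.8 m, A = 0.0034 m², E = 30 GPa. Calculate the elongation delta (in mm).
Model: a uniform prismatic bar under axial load, so delta = (P·L) / (A·E).
Convert to SI units:
  P = 206 kN = 206000 N
  E = 30 GPa = 3 × 10¹⁰ Pa
Substitute:
  delta = (206000 × 4.8) / (0.0034 × (3 × 10¹⁰))
  delta = 0.009694 m
Convert: delta = 0.009694 m = 9.694 mm
Final answer: delta = 9.694 mm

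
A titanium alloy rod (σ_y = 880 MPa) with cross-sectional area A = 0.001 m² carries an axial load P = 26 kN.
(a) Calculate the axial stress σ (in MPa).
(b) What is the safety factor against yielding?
(a) Axial stress σ = P/A. Convert P = 26 kN = 26000 N.
  σ = 26000 / 0.001 = 2.6 × 10⁷ Pa = 26 MPa
(b) Safety factor SF = σ_y/σ = 880 / 26 = 33.85
Final answer: (a) σ = 26 MPa, (b) SF = 33.85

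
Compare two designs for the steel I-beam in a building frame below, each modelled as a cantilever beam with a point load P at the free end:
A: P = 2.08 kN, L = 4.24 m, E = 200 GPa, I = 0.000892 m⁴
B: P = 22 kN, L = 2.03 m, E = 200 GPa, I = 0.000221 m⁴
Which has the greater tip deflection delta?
Model: a cantilever beam with a point load P at the free end, so delta = (P·L^3) / (3·E·I) (SI units).
  A: delta = (2080 × 4.24^3) / (3 × (2 × 10¹¹) × 0.000892) = 0.0002962 m = 0.2962 mm
  B: delta = (22000 × 2.03^3) / (3 × (2 × 10¹¹) × 0.000221) = 0.001388 m = 1.388 mm
1.388 mm > 0.2962 mm, so B is larger.
Final answer: B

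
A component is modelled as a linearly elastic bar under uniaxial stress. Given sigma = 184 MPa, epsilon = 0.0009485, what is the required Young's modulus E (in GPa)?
Model: a linearly elastic bar under uniaxial stress, so epsilon = sigma / E.
Solve for E: E = sigma / epsilon.
Convert to SI units:
  sigma = 184 MPa = 1.84 × 10⁸ Pa
Substitute:
  E = (1.84 × 10⁸) / 0.0009485
  E = 1.94 × 10¹¹ Pa
Convert: E = 1.94 × 10¹¹ Pa = 194 GPa
Final answer: E = 194 GPa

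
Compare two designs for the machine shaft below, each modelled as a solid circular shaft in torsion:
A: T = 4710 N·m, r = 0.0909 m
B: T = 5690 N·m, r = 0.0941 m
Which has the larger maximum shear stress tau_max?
Model: a solid circular shaft in torsion, so tau_max = (2·T) / (π·r^3) (SI units).
  A: tau_max = (2 × 4710) / (π × 0.0909^3) = 3.992 × 10⁶ Pa = 3.992 MPa
  B: tau_max = (2 × 5690) / (π × 0.0941^3) = 4.347 × 10⁶ Pa = 4.347 MPa
4.347 MPa > 3.992 MPa, so B is larger.
Final answer: B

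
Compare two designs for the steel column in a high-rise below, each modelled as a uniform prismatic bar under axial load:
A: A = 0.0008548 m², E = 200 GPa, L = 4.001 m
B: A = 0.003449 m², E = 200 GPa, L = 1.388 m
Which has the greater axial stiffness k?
Model: a uniform prismatic bar under axial load, so k = (A·E) / L (SI units).
  A: k = (0.0008548 × (2 × 10¹¹)) / 4.001 = 4.273 × 10⁷ N/m = 42.73 MN/m
  B: k = (0.003449 × (2 × 10¹¹)) / 1.388 = 4.97 × 10⁸ N/m = 497 MN/m
497 MN/m > 42.73 MN/m, so B is larger.
Final answer: B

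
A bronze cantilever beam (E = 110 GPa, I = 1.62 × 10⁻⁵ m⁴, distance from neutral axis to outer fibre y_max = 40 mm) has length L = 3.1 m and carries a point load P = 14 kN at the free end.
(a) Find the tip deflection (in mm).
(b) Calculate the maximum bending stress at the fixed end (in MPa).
(a) Tip deflection of a cantilever with an end point load: δ = P·L^3 / (3·E·I). Convert P = 14 kN = 14000 N, E = 110 GPa = 1.1 × 10¹¹ Pa.
  δ = (14000 × 3.1^3) / (3 × (1.1 × 10¹¹) × (1.62 × 10⁻⁵)) = 0.07802 m = 78.02 mm
(b) Maximum bending moment at the fixed end: M = P·L = 14000 × 3.1 = 43400 N·m. Convert y_max = 40 mm = 0.04 m.
  σ = M·y_max / I = (43400 × 0.04) / (1.62 × 10⁻⁵) = 1.072 × 10⁸ Pa = 107.2 MPa
Final answer: (a) δ = 78.02 mm, (b) σ = 107.2 MPa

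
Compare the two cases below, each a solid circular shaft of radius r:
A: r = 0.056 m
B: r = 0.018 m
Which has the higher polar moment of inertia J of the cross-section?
Model: a solid circular shaft of radius r, so J = (π·r^4) / 2 (SI units).
  A: J = (π × 0.056^4) / 2 = 1.545 × 10⁻⁵ m⁴
  B: J = (π × 0.018^4) / 2 = 1.649 × 10⁻⁷ m⁴
1.545 × 10⁻⁵ m⁴ > 1.649 × 10⁻⁷ m⁴, so A is larger.
Final answer: A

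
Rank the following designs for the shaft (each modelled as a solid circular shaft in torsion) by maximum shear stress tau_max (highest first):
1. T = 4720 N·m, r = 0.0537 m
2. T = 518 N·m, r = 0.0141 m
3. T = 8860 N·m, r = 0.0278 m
Model: a solid circular shaft in torsion, so tau_max = (2·T) / (π·r^3) (SI units).
  Case 1: tau_max = (2 × 4720) / (π × 0.0537^3) = 1.94 × 10⁷ Pa = 19.4 MPa
  Case 2: tau_max = (2 × 518) / (π × 0.0141^3) = 1.176 × 10⁸ Pa = 117.6 MPa
  Case 3: tau_max = (2 × 8860) / (π × 0.0278^3) = 2.625 × 10⁸ Pa = 262.5 MPa
Ordering: 262.5 MPa (case 3) > 117.6 MPa (case 2) > 19.4 MPa (case 1)
Final answer: 3, 2, 1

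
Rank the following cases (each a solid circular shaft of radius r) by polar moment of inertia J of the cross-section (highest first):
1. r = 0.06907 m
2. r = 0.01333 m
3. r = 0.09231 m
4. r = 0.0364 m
Model: a solid circular shaft of radius r, so J = (π·r^4) / 2 (SI units).
  Case 1: J = (π × 0.06907^4) / 2 = 3.575 × 10⁻⁵ m⁴
  Case 2: J = (π × 0.01333^4) / 2 = 4.96 × 10⁻⁸ m⁴
  Case 3: J = (π × 0.09231^4) / 2 = 0.0001141 m⁴
  Case 4: J = (π × 0.0364^4) / 2 = 2.758 × 10⁻⁶ m⁴
Ordering: 0.0001141 m⁴ (case 3) > 3.575 × 10⁻⁵ m⁴ (case 1) > 2.758 × 10⁻⁶ m⁴ (case 4) > 4.96 × 10⁻⁸ m⁴ (case 2)
Final answer: 3, 1, 4, 2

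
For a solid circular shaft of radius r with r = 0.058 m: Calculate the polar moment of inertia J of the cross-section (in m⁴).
Model: a solid circular shaft of radius r, so J = (π·r^4) / 2.
Substitute:
  J = (π × 0.058^4) / 2
  J = 1.778 × 10⁻⁵ m⁴
Final answer: J = 1.778 × 10⁻⁵ m⁴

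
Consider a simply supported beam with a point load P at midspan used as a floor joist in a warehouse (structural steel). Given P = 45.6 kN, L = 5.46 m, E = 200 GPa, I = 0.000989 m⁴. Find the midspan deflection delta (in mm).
Model: a simply supported beam with a point load P at midspan, so delta = (P·L^3) / (48·E·I).
Convert to SI units:
  P = 45.6 kN = 45600 N
  E = 200 GPa = 2 × 10¹¹ Pa
Substitute:
  delta = (45600 × 5.46^3) / (48 × (2 × 10¹¹) × 0.000989)
  delta = 0.0007818 m
Convert: delta = 0.0007818 m = 0.7818 mm
Final answer: delta = 0.7818 mm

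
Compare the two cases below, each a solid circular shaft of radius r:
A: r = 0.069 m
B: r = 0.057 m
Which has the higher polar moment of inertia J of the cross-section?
Model: a solid circular shaft of radius r, so J = (π·r^4) / 2 (SI units).
  A: J = (π × 0.069^4) / 2 = 3.561 × 10⁻⁵ m⁴
  B: J = (π × 0.057^4) / 2 = 1.658 × 10⁻⁵ m⁴
3.561 × 10⁻⁵ m⁴ > 1.658 × 10⁻⁵ m⁴, so A is larger.
Final answer: A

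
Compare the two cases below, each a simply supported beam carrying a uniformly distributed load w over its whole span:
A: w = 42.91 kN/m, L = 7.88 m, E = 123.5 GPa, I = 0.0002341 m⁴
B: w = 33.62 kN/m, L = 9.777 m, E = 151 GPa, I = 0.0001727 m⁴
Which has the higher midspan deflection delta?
Model: a simply supported beam carrying a uniformly distributed load w over its whole span, so delta = (5·w·L^4) / (384·E·I) (SI units).
  A: delta = (5 × 42910 × 7.88^4) / (384 × (1.235 × 10¹¹) × 0.0002341) = 0.07451 m = 74.51 mm
  B: delta = (5 × 33620 × 9.777^4) / (384 × (1.51 × 10¹¹) × 0.0001727) = 0.1534 m = 153.4 mm
153.4 mm > 74.51 mm, so B is larger.
Final answer: B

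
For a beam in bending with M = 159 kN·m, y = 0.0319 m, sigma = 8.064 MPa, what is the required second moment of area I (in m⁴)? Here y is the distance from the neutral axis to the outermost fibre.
Model: a beam in bending, so sigma = (M·y) / I.
Solve for I: I = (M·y) / sigma.
Convert to SI units:
  M = 159 kN·m = 159000 N·m
  sigma = 8.064 MPa = 8.064 × 10⁶ Pa
Substitute:
  I = (159000 × 0.0319) / (8.064 × 10⁶)
  I = 0.000629 m⁴
Final answer: I = 0.000629 m⁴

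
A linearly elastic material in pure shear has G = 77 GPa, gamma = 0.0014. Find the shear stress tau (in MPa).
Model: a linearly elastic material in pure shear, so tau = G·gamma.
Convert to SI units:
  G = 77 GPa = 7.7 × 10¹⁰ Pa
Substitute:
  tau = (7.7 × 10¹⁰) × 0.0014
  tau = 1.078 × 10⁸ Pa
Convert: tau = 1.078 × 10⁸ Pa = 107.8 MPa
Final answer: tau = 107.8 MPa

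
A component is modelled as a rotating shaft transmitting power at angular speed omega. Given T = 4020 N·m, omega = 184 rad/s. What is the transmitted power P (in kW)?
Model: a rotating shaft transmitting power at angular speed omega, so P = T·omega.
Substitute:
  P = 4020 × 184
  P = 739700 W
Convert: P = 739700 W = 739.7 kW
Final answer: P = 739.7 kW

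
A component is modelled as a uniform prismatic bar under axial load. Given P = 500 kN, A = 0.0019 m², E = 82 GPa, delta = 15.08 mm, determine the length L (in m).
Model: a uniform prismatic bar under axial load, so delta = (P·L) / (A·E).
Solve for L: L = (delta·A·E) / P.
Convert to SI units:
  P = 500 kN = 500000 N
  E = 82 GPa = 8.2 × 10¹⁰ Pa
  delta = 15.08 mm = 0.01508 m
Substitute:
  L = (0.01508 × 0.0019 × (8.2 × 10¹⁰)) / 500000
  L = 4.699 m
Final answer: L = 4.699 m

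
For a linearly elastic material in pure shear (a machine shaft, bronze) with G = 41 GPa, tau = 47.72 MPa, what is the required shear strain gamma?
Model: a linearly elastic material in pure shear, so tau = G·gamma.
Solve for gamma: gamma = tau / G.
Convert to SI units:
  G = 41 GPa = 4.1 × 10¹⁰ Pa
  tau = 47.72 MPa = 4.772 × 10⁷ Pa
Substitute:
  gamma = (4.772 × 10⁷) / (4.1 × 10¹⁰)
  gamma = 0.001164
Final answer: gamma = 0.001164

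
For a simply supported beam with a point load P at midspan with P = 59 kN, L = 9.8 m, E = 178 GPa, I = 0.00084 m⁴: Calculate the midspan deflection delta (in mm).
Model: a simply supported beam with a point load P at midspan, so delta = (P·L^3) / (48·E·I).
Convert to SI units:
  P = 59 kN = 59000 N
  E = 178 GPa = 1.78 × 10¹¹ Pa
Substitute:
  delta = (59000 × 9.8^3) / (48 × (1.78 × 10¹¹) × 0.00084)
  delta = 0.007737 m
Convert: delta = 0.007737 m = 7.737 mm
Final answer: delta = 7.737 mm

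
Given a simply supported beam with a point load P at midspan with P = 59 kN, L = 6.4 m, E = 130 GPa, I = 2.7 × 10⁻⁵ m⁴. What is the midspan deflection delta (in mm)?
Model: a simply supported beam with a point load P at midspan, so delta = (P·L^3) / (48·E·I).
Convert to SI units:
  P = 59 kN = 59000 N
  E = 130 GPa = 1.3 × 10¹¹ Pa
Substitute:
  delta = (59000 × 6.4^3) / (48 × (1.3 × 10¹¹) × (2.7 × 10⁻⁵))
  delta = 0.0918 m
Convert: delta = 0.0918 m = 91.8 mm
Final answer: delta = 91.8 mm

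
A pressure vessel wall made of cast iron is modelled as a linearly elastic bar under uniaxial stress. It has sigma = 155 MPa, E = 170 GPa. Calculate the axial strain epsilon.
Model: a linearly elastic bar under uniaxial stress, so epsilon = sigma / E.
Convert to SI units:
  sigma = 155 MPa = 1.55 × 10⁸ Pa
  E = 170 GPa = 1.7 × 10¹¹ Pa
Substitute:
  epsilon = (1.55 × 10⁸) / (1.7 × 10¹¹)
  epsilon = 0.0009118
Final answer: epsilon = 0.0009118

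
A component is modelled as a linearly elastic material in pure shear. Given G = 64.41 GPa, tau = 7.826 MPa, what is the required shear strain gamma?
Model: a linearly elastic material in pure shear, so tau = G·gamma.
Solve for gamma: gamma = tau / G.
Convert to SI units:
  G = 64.41 GPa = 6.441 × 10¹⁰ Pa
  tau = 7.826 MPa = 7.826 × 10⁶ Pa
Substitute:
  gamma = (7.826 × 10⁶) / (6.441 × 10¹⁰)
  gamma = 0.0001215
Final answer: gamma = 0.0001215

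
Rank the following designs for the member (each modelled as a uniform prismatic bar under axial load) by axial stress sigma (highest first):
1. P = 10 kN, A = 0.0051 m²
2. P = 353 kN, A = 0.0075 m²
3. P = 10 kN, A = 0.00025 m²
Model: a uniform prismatic bar under axial load, so sigma = P / A (SI units).
  Case 1: sigma = 10000 / 0.0051 = 1.961 × 10⁶ Pa = 1.961 MPa
  Case 2: sigma = 353000 / 0.0075 = 4.707 × 10⁷ Pa = 47.07 MPa
  Case 3: sigma = 10000 / 0.00025 = 4 × 10⁷ Pa = 40 MPa
Ordering: 47.07 MPa (case 2) > 40 MPa (case 3) > 1.961 MPa (case 1)
Final answer: 2, 3, 1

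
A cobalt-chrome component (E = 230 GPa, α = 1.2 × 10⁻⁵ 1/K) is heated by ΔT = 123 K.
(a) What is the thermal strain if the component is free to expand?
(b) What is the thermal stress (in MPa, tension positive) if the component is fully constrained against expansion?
(a) Free thermal strain ε_th = α·ΔT = (1.2 × 10⁻⁵) × 123 = 0.001476
(b) Fully constrained, the expansion is suppressed, so σ = -E·α·ΔT. Convert E = 230 GPa = 2.3 × 10¹¹ Pa.
  σ = -(2.3 × 10¹¹) × (1.2 × 10⁻⁵) × 123 = -3.395 × 10⁸ Pa = -339.5 MPa (compressive)
Final answer: (a) ε_th = 0.001476, (b) σ = -339.5 MPa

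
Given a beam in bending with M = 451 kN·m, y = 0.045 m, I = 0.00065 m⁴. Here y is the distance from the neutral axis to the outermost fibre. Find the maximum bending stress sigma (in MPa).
Model: a beam in bending, so sigma = (M·y) / I.
Convert to SI units:
  M = 451 kN·m = 451000 N·m
Substitute:
  sigma = (451000 × 0.045) / 0.00065
  sigma = 3.122 × 10⁷ Pa
Convert: sigma = 3.122 × 10⁷ Pa = 31.22 MPa
Final answer: sigma = 31.22 MPa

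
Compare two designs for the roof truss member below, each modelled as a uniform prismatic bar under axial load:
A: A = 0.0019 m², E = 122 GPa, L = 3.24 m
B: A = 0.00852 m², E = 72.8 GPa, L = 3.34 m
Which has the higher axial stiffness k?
Model: a uniform prismatic bar under axial load, so k = (A·E) / L (SI units).
  A: k = (0.0019 × (1.22 × 10¹¹)) / 3.24 = 7.154 × 10⁷ N/m = 71.54 MN/m
  B: k = (0.00852 × (7.28 × 10¹⁰)) / 3.34 = 1.857 × 10⁸ N/m = 185.7 MN/m
185.7 MN/m > 71.54 MN/m, so B is larger.
Final answer: B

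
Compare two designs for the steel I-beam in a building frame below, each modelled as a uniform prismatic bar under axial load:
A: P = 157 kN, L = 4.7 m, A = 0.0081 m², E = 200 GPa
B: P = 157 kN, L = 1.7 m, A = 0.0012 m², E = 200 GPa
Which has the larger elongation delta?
Model: a uniform prismatic bar under axial load, so delta = (P·L) / (A·E) (SI units).
  A: delta = (157000 × 4.7) / (0.0081 × (2 × 10¹¹)) = 0.0004555 m = 0.4555 mm
  B: delta = (157000 × 1.7) / (0.0012 × (2 × 10¹¹)) = 0.001112 m = 1.112 mm
1.112 mm > 0.4555 mm, so B is larger.
Final answer: B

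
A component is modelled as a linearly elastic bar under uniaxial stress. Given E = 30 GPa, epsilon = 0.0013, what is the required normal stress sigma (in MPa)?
Model: a linearly elastic bar under uniaxial stress, so epsilon = sigma / E.
Solve for sigma: sigma = epsilon·E.
Convert to SI units:
  E = 30 GPa = 3 × 10¹⁰ Pa
Substitute:
  sigma = 0.0013 × (3 × 10¹⁰)
  sigma = 3.9 × 10⁷ Pa
Convert: sigma = 3.9 × 10⁷ Pa = 39 MPa
Final answer: sigma = 39 MPa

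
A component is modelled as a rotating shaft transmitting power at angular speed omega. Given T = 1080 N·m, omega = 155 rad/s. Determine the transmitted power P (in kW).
Model: a rotating shaft transmitting power at angular speed omega, so P = T·omega.
Substitute:
  P = 1080 × 155
  P = 167400 W
Convert: P = 167400 W = 167.4 kW
Final answer: P = 167.4 kW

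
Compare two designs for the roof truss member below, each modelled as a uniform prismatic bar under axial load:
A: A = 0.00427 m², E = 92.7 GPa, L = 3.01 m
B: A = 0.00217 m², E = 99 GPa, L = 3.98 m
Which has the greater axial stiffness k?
Model: a uniform prismatic bar under axial load, so k = (A·E) / L (SI units).
  A: k = (0.00427 × (9.27 × 10¹⁰)) / 3.01 = 1.315 × 10⁸ N/m = 131.5 MN/m
  B: k = (0.00217 × (9.9 × 10¹⁰)) / 3.98 = 5.398 × 10⁷ N/m = 53.98 MN/m
131.5 MN/m > 53.98 MN/m, so A is larger.
Final answer: A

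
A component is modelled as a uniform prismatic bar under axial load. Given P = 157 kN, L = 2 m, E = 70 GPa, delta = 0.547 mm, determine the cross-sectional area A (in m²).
Model: a uniform prismatic bar under axial load, so delta = (P·L) / (A·E).
Solve for A: A = (P·L) / (delta·E).
Convert to SI units:
  P = 157 kN = 157000 N
  E = 70 GPa = 7 × 10¹⁰ Pa
  delta = 0.547 mm = 0.000547 m
Substitute:
  A = (157000 × 2) / (0.000547 × (7 × 10¹⁰))
  A = 0.008201 m²
Final answer: A = 0.008201 m²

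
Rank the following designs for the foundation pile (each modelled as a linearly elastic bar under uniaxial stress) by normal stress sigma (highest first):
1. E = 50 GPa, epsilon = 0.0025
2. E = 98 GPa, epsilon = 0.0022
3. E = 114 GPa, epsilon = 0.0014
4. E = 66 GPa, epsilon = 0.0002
Model: a linearly elastic bar under uniaxial stress, so sigma = E·epsilon (SI units).
  Case 1: sigma = (5 × 10¹⁰) × 0.0025 = 1.25 × 10⁸ Pa = 125 MPa
  Case 2: sigma = (9.8 × 10¹⁰) × 0.0022 = 2.156 × 10⁸ Pa = 215.6 MPa
  Case 3: sigma = (1.14 × 10¹¹) × 0.0014 = 1.596 × 10⁸ Pa = 159.6 MPa
  Case 4: sigma = (6.6 × 10¹⁰) × 0.0002 = 1.32 × 10⁷ Pa = 13.2 MPa
Ordering: 215.6 MPa (case 2) > 159.6 MPa (case 3) > 125 MPa (case 1) > 13.2 MPa (case 4)
Final answer: 2, 3, 1, 4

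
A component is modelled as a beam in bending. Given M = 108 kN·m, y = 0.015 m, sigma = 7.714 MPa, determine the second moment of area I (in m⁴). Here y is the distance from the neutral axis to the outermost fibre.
Model: a beam in bending, so sigma = (M·y) / I.
Solve for I: I = (M·y) / sigma.
Convert to SI units:
  M = 108 kN·m = 108000 N·m
  sigma = 7.714 MPa = 7.714 × 10⁶ Pa
Substitute:
  I = (108000 × 0.015) / (7.714 × 10⁶)
  I = 0.00021 m⁴
Final answer: I = 0.00021 m⁴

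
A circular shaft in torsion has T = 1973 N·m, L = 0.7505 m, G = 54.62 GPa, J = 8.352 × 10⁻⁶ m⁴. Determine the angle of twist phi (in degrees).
Model: a circular shaft in torsion, so phi = (T·L) / (G·J).
Convert to SI units:
  G = 54.62 GPa = 5.462 × 10¹⁰ Pa
Substitute:
  phi = (1973 × 0.7505) / ((5.462 × 10¹⁰) × (8.352 × 10⁻⁶))
  phi = 0.003246 rad
Convert to degrees: phi = 0.003246 × 180/π = 0.186°
Final answer: phi = 0.186°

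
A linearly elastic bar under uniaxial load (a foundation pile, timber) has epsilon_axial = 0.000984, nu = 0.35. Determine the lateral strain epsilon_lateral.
Model: a linearly elastic bar under uniaxial load, so epsilon_lateral = -nu·epsilon_axial.
Substitute:
  epsilon_lateral = -(0.35 × 0.000984)
  epsilon_lateral = -0.0003444
Final answer: epsilon_lateral = -0.0003444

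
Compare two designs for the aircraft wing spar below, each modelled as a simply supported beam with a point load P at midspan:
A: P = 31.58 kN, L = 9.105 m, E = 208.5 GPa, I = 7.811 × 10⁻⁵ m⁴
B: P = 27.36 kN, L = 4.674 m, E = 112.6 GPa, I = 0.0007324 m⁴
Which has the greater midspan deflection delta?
Model: a simply supported beam with a point load P at midspan, so delta = (P·L^3) / (48·E·I) (SI units).
  A: delta = (31580 × 9.105^3) / (48 × (2.085 × 10¹¹) × (7.811 × 10⁻⁵)) = 0.03049 m = 30.49 mm
  B: delta = (27360 × 4.674^3) / (48 × (1.126 × 10¹¹) × 0.0007324) = 0.0007058 m = 0.7058 mm
30.49 mm > 0.7058 mm, so A is larger.
Final answer: A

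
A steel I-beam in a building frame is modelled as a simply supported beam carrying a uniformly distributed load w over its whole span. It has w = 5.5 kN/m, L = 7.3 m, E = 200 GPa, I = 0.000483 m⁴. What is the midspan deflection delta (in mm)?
Model: a simply supported beam carrying a uniformly distributed load w over its whole span, so delta = (5·w·L^4) / (384·E·I).
Convert to SI units:
  w = 5.5 kN/m = 5500 N/m
  E = 200 GPa = 2 × 10¹¹ Pa
Substitute:
  delta = (5 × 5500 × 7.3^4) / (384 × (2 × 10¹¹) × 0.000483)
  delta = 0.002105 m
Convert: delta = 0.002105 m = 2.105 mm
Final answer: delta = 2.105 mm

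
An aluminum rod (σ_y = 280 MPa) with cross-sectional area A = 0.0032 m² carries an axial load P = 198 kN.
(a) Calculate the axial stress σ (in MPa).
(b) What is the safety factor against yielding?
(a) Axial stress σ = P/A. Convert P = 198 kN = 198000 N.
  σ = 198000 / 0.0032 = 6.188 × 10⁷ Pa = 61.88 MPa
(b) Safety factor SF = σ_y/σ = 280 / 61.88 = 4.525
Final answer: (a) σ = 61.88 MPa, (b) SF = 4.525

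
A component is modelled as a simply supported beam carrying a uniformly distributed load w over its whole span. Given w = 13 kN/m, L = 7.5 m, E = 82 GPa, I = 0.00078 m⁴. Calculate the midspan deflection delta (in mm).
Model: a simply supported beam carrying a uniformly distributed load w over its whole span, so delta = (5·w·L^4) / (384·E·I).
Convert to SI units:
  w = 13 kN/m = 13000 N/m
  E = 82 GPa = 8.2 × 10¹⁰ Pa
Substitute:
  delta = (5 × 13000 × 7.5^4) / (384 × (8.2 × 10¹⁰) × 0.00078)
  delta = 0.008374 m
Convert: delta = 0.008374 m = 8.374 mm
Final answer: delta = 8.374 mm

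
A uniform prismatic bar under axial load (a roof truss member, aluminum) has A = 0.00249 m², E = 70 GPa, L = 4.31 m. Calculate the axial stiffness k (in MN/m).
Model: a uniform prismatic bar under axial load, so k = (A·E) / L.
Convert to SI units:
  E = 70 GPa = 7 × 10¹⁰ Pa
Substitute:
  k = (0.00249 × (7 × 10¹⁰)) / 4.31
  k = 4.044 × 10⁷ N/m
Convert: k = 4.044 × 10⁷ N/m = 40.44 MN/m
Final answer: k = 40.44 MN/m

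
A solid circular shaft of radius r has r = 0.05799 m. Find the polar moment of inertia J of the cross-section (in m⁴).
Model: a solid circular shaft of radius r, so J = (π·r^4) / 2.
Substitute:
  J = (π × 0.05799^4) / 2
  J = 1.776 × 10⁻⁵ m⁴
Final answer: J = 1.776 × 10⁻⁵ m⁴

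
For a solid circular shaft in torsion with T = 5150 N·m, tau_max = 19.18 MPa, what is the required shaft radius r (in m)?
Model: a solid circular shaft in torsion, so tau_max = (2·T) / (π·r^3).
Solve for r: r = ((2·T) / (π·tau_max))^(1/3).
Convert to SI units:
  tau_max = 19.18 MPa = 1.918 × 10⁷ Pa
Substitute:
  r = ((2 × 5150) / (π × (1.918 × 10⁷)))^(1/3)
  r = 0.0555 m
Final answer: r = 0.0555 m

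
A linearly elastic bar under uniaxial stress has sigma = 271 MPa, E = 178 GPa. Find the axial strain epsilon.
Model: a linearly elastic bar under uniaxial stress, so epsilon = sigma / E.
Convert to SI units:
  sigma = 271 MPa = 2.71 × 10⁸ Pa
  E = 178 GPa = 1.78 × 10¹¹ Pa
Substitute:
  epsilon = (2.71 × 10⁸) / (1.78 × 10¹¹)
  epsilon = 0.001522
Final answer: epsilon = 0.001522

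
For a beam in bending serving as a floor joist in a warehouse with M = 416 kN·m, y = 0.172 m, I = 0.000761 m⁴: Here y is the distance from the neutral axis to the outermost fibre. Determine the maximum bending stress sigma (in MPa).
Model: a beam in bending, so sigma = (M·y) / I.
Convert to SI units:
  M = 416 kN·m = 416000 N·m
Substitute:
  sigma = (416000 × 0.172) / 0.000761
  sigma = 9.402 × 10⁷ Pa
Convert: sigma = 9.402 × 10⁷ Pa = 94.02 MPa
Final answer: sigma = 94.02 MPa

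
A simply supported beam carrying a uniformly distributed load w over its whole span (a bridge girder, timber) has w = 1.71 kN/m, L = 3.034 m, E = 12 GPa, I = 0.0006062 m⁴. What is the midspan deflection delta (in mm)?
Model: a simply supported beam carrying a uniformly distributed load w over its whole span, so delta = (5·w·L^4) / (384·E·I).
Convert to SI units:
  w = 1.71 kN/m = 1710 N/m
  E = 12 GPa = 1.2 × 10¹⁰ Pa
Substitute:
  delta = (5 × 1710 × 3.034^4) / (384 × (1.2 × 10¹⁰) × 0.0006062)
  delta = 0.0002594 m
Convert: delta = 0.0002594 m = 0.2594 mm
Final answer: delta = 0.2594 mm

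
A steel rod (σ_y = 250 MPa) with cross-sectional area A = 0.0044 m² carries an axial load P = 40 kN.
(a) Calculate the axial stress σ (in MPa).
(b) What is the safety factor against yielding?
(a) Axial stress σ = P/A. Convert P = 40 kN = 40000 N.
  σ = 40000 / 0.0044 = 9.091 × 10⁶ Pa = 9.091 MPa
(b) Safety factor SF = σ_y/σ = 250 / 9.091 = 27.5
Final answer: (a) σ = 9.091 MPa, (b) SF = 27.5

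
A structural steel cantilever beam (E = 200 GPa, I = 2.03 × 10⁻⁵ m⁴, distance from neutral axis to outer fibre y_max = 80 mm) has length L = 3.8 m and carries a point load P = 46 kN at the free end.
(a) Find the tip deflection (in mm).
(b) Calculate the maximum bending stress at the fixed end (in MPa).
(a) Tip deflection of a cantilever with an end point load: δ = P·L^3 / (3·E·I). Convert P = 46 kN = 46000 N, E = 200 GPa = 2 × 10¹¹ Pa.
  δ = (46000 × 3.8^3) / (3 × (2 × 10¹¹) × (2.03 × 10⁻⁵)) = 0.2072 m = 207.2 mm
(b) Maximum bending moment at the fixed end: M = P·L = 46000 × 3.8 = 174800 N·m. Convert y_max = 80 mm = 0.08 m.
  σ = M·y_max / I = (174800 × 0.08) / (2.03 × 10⁻⁵) = 6.889 × 10⁸ Pa = 688.9 MPa
Final answer: (a) δ = 207.2 mm, (b) σ = 688.9 MPa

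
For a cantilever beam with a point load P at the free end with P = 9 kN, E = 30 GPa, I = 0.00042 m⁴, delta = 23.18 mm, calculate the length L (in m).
Model: a cantilever beam with a point load P at the free end, so delta = (P·L^3) / (3·E·I).
Solve for L: L = ((3·delta·E·I) / P)^(1/3).
Convert to SI units:
  P = 9 kN = 9000 N
  E = 30 GPa = 3 × 10¹⁰ Pa
  delta = 23.18 mm = 0.02318 m
Substitute:
  L = ((3 × 0.02318 × (3 × 10¹⁰) × 0.00042) / 9000)^(1/3)
  L = 4.6 m
Final answer: L = 4.6 m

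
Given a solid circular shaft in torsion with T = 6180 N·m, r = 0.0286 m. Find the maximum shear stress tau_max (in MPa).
Model: a solid circular shaft in torsion, so tau_max = (2·T) / (π·r^3).
Substitute:
  tau_max = (2 × 6180) / (π × 0.0286^3)
  tau_max = 1.682 × 10⁸ Pa
Convert: tau_max = 1.682 × 10⁸ Pa = 168.2 MPa
Final answer: tau_max = 168.2 MPa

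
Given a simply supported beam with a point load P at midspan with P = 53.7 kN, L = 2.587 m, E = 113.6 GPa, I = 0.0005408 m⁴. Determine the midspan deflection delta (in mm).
Model: a simply supported beam with a point load P at midspan, so delta = (P·L^3) / (48·E·I).
Convert to SI units:
  P = 53.7 kN = 53700 N
  E = 113.6 GPa = 1.136 × 10¹¹ Pa
Substitute:
  delta = (53700 × 2.587^3) / (48 × (1.136 × 10¹¹) × 0.0005408)
  delta = 0.0003153 m
Convert: delta = 0.0003153 m = 0.3153 mm
Final answer: delta = 0.3153 mm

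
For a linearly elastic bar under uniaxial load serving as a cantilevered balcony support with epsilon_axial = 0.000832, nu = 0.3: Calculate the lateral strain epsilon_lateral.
Model: a linearly elastic bar under uniaxial load, so epsilon_lateral = -nu·epsilon_axial.
Substitute:
  epsilon_lateral = -(0.3 × 0.000832)
  epsilon_lateral = -0.0002496
Final answer: epsilon_lateral = -0.0002496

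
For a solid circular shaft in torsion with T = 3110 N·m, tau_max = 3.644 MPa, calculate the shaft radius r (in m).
Model: a solid circular shaft in torsion, so tau_max = (2·T) / (π·r^3).
Solve for r: r = ((2·T) / (π·tau_max))^(1/3).
Convert to SI units:
  tau_max = 3.644 MPa = 3.644 × 10⁶ Pa
Substitute:
  r = ((2 × 3110) / (π × (3.644 × 10⁶)))^(1/3)
  r = 0.0816 m
Final answer: r = 0.0816 m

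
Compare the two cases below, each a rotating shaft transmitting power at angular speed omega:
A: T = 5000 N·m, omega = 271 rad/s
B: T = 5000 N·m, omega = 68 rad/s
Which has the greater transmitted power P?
Model: a rotating shaft transmitting power at angular speed omega, so P = T·omega (SI units).
  A: P = 5000 × 271 = 1.355 × 10⁶ W = 1355 kW
  B: P = 5000 × 68 = 340000 W = 340 kW
1355 kW > 340 kW, so A is larger.
Final answer: A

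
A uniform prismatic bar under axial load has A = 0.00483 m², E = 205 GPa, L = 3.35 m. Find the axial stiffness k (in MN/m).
Model: a uniform prismatic bar under axial load, so k = (A·E) / L.
Convert to SI units:
  E = 205 GPa = 2.05 × 10¹¹ Pa
Substitute:
  k = (0.00483 × (2.05 × 10¹¹)) / 3.35
  k = 2.956 × 10⁸ N/m
Convert: k = 2.956 × 10⁸ N/m = 295.6 MN/m
Final answer: k = 295.6 MN/m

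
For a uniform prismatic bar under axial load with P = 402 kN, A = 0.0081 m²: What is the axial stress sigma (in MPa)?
Model: a uniform prismatic bar under axial load, so sigma = P / A.
Convert to SI units:
  P = 402 kN = 402000 N
Substitute:
  sigma = 402000 / 0.0081
  sigma = 4.963 × 10⁷ Pa
Convert: sigma = 4.963 × 10⁷ Pa = 49.63 MPa
Final answer: sigma = 49.63 MPa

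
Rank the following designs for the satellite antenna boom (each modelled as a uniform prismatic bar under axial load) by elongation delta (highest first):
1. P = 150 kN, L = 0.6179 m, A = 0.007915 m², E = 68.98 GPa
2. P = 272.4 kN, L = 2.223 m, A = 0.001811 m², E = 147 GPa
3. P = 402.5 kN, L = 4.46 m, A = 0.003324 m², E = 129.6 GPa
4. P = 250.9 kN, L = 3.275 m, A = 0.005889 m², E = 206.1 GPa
Model: a uniform prismatic bar under axial load, so delta = (P·L) / (A·E) (SI units).
  Case 1: delta = (150000 × 0.6179) / (0.007915 × (6.898 × 10¹⁰)) = 0.0001698 m = 0.1698 mm
  Case 2: delta = (272400 × 2.223) / (0.001811 × (1.47 × 10¹¹)) = 0.002275 m = 2.275 mm
  Case 3: delta = (402500 × 4.46) / (0.003324 × (1.296 × 10¹¹)) = 0.004167 m = 4.167 mm
  Case 4: delta = (250900 × 3.275) / (0.005889 × (2.061 × 10¹¹)) = 0.000677 m = 0.677 mm
Ordering: 4.167 mm (case 3) > 2.275 mm (case 2) > 0.677 mm (case 4) > 0.1698 mm (case 1)
Final answer: 3, 2, 4, 1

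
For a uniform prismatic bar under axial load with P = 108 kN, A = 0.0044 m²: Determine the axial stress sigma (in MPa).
Model: a uniform prismatic bar under axial load, so sigma = P / A.
Convert to SI units:
  P = 108 kN = 108000 N
Substitute:
  sigma = 108000 / 0.0044
  sigma = 2.455 × 10⁷ Pa
Convert: sigma = 2.455 × 10⁷ Pa = 24.55 MPa
Final answer: sigma = 24.55 MPa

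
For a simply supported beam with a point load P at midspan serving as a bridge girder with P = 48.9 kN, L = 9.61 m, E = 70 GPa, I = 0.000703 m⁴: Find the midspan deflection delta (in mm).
Model: a simply supported beam with a point load P at midspan, so delta = (P·L^3) / (48·E·I).
Convert to SI units:
  P = 48.9 kN = 48900 N
  E = 70 GPa = 7 × 10¹⁰ Pa
Substitute:
  delta = (48900 × 9.61^3) / (48 × (7 × 10¹⁰) × 0.000703)
  delta = 0.01837 m
Convert: delta = 0.01837 m = 18.37 mm
Final answer: delta = 18.37 mm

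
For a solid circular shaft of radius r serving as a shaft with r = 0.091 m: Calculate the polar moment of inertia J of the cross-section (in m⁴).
Model: a solid circular shaft of radius r, so J = (π·r^4) / 2.
Substitute:
  J = (π × 0.091^4) / 2
  J = 0.0001077 m⁴
Final answer: J = 0.0001077 m⁴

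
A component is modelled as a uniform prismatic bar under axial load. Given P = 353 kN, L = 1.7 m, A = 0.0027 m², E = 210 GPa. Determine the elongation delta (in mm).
Model: a uniform prismatic bar under axial load, so delta = (P·L) / (A·E).
Convert to SI units:
  P = 353 kN = 353000 N
  E = 210 GPa = 2.1 × 10¹¹ Pa
Substitute:
  delta = (353000 × 1.7) / (0.0027 × (2.1 × 10¹¹))
  delta = 0.001058 m
Convert: delta = 0.001058 m = 1.058 mm
Final answer: delta = 1.058 mm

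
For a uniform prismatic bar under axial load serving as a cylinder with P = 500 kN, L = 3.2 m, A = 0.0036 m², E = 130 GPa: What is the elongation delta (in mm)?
Model: a uniform prismatic bar under axial load, so delta = (P·L) / (A·E).
Convert to SI units:
  P = 500 kN = 500000 N
  E = 130 GPa = 1.3 × 10¹¹ Pa
Substitute:
  delta = (500000 × 3.2) / (0.0036 × (1.3 × 10¹¹))
  delta = 0.003419 m
Convert: delta = 0.003419 m = 3.419 mm
Final answer: delta = 3.419 mm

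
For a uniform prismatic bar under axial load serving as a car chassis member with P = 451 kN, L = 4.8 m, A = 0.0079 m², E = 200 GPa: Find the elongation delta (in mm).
Model: a uniform prismatic bar under axial load, so delta = (P·L) / (A·E).
Convert to SI units:
  P = 451 kN = 451000 N
  E = 200 GPa = 2 × 10¹¹ Pa
Substitute:
  delta = (451000 × 4.8) / (0.0079 × (2 × 10¹¹))
  delta = 0.00137 m
Convert: delta = 0.00137 m = 1.37 mm
Final answer: delta = 1.37 mm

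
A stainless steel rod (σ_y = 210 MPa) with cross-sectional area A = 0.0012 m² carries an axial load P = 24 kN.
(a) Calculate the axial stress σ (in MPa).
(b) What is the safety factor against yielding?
(a) Axial stress σ = P/A. Convert P = 24 kN = 24000 N.
  σ = 24000 / 0.0012 = 2 × 10⁷ Pa = 20 MPa
(b) Safety factor SF = σ_y/σ = 210 / 20 = 10.5
Final answer: (a) σ = 20 MPa, (b) SF = 10.5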